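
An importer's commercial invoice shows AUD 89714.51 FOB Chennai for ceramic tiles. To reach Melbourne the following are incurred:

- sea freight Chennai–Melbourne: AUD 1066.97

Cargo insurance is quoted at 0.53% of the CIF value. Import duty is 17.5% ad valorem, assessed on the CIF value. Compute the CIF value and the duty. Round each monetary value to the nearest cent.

Let C be the CIF value. C = FOB price + freight + 0.53% × C
C − 0.53% × C = 89714.51 + 1066.97
0.9947 × C = 90781.48
C = 90781.48 / 0.9947 = 91265.19
Insurance premium = 0.53% × 91265.19 = 483.71
Import duty = 91265.19 × 17.5% = 15971.41

CIF value: AUD 91265.19; import duty: AUD 15971.41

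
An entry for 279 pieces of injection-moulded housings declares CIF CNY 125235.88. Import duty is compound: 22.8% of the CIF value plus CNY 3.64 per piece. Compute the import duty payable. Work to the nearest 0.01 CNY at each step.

Ad valorem component: 125235.88 × 22.8% = 28553.78
Specific component: 279 × 3.64 = 1015.56
Import duty = 28553.78 + 1015.56 = 29569.34

Import duty: CNY 29569.34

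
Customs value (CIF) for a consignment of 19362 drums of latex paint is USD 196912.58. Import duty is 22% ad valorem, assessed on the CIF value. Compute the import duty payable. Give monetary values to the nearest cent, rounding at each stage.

Import duty: USD 43320.77

Import duty = 196912.58 × 22% = 43320.77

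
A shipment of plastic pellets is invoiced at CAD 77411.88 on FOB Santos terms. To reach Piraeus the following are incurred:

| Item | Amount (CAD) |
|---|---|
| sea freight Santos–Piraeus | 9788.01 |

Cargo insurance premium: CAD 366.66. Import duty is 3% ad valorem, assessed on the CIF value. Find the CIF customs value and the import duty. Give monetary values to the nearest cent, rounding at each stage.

CIF = FOB price + freight + insurance
CIF = 77411.88 + 9788.01 + 366.66 = 87566.55
Import duty = 87566.55 × 3% = 2627.00

CIF value: CAD 87566.55; import duty: CAD 2627.00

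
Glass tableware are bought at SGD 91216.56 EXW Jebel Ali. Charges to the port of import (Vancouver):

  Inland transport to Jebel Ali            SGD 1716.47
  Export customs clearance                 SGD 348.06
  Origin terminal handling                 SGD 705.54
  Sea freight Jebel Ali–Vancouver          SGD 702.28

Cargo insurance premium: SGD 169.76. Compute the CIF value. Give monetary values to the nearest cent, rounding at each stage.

CIF value: SGD 94858.67

CIF = EXW price + pre-shipment costs + freight + insurance
CIF = 91216.56 + 1716.47 + 348.06 + 705.54 + 702.28 + 169.76 = 94858.67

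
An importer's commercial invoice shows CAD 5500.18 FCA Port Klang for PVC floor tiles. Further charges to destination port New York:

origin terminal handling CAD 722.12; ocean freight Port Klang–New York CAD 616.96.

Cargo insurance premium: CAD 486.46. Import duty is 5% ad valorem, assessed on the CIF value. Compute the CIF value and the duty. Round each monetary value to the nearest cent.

CIF = FCA price + pre-shipment costs + freight + insurance
CIF = 5500.18 + 722.12 + 616.96 + 486.46 = 7325.72
Import duty = 7325.72 × 5% = 366.29

CIF value: CAD 7325.72; import duty: CAD 366.29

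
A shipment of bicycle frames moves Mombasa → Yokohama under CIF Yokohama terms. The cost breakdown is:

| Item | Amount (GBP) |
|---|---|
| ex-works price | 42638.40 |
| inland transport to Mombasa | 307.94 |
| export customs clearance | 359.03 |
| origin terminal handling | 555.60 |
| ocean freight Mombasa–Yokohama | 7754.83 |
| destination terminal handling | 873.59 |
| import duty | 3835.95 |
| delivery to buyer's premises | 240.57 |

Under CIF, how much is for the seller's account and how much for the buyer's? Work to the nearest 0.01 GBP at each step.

Seller: GBP 51615.80; buyer: GBP 4950.11

CIF: the seller pays costs through ocean freight and marine insurance to the destination port.
Seller's account: goods 42638.40 + inland to port 307.94 + export clearance 359.03 + origin terminal 555.60 + freight 7754.83 = 51615.80
Buyer's account: destination terminal 873.59 + duty 3835.95 + delivery 240.57 = 4950.11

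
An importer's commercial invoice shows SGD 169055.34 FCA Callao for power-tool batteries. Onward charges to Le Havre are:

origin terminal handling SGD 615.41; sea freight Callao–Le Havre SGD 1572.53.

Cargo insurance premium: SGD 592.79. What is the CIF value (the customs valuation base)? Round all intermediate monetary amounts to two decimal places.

CIF = FCA price + pre-shipment costs + freight + insurance
CIF = 169055.34 + 615.41 + 1572.53 + 592.79 = 171836.07

CIF value: SGD 171836.07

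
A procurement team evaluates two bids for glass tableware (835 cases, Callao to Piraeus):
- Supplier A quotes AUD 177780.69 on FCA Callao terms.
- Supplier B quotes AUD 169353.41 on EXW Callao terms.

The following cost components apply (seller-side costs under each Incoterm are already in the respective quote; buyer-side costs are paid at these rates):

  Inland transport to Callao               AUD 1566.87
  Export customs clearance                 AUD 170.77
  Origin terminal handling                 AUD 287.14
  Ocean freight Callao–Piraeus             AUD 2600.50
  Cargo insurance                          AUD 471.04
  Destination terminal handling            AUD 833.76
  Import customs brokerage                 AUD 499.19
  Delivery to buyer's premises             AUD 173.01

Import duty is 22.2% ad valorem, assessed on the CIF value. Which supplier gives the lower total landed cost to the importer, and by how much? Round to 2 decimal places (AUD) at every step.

Supplier B is cheaper by AUD 8174.74

Supplier A (FCA):
CIF value = FCA price + origin terminal + freight + insurance = 177780.69 + 287.14 + 2600.50 + 471.04 = 181139.37
Import duty = 181139.37 × 22.2% = 40212.94
Buyer bears (A): 287.14 + 2600.50 + 471.04 + 833.76 + 499.19 + 173.01 = 4864.64
Landed cost (A) = invoice 177780.69 + 4864.64 + duty 40212.94 = 222858.27
Supplier B (EXW):
CIF value = EXW price + inland to port + export clearance + origin terminal + freight + insurance = 169353.41 + 1566.87 + 170.77 + 287.14 + 2600.50 + 471.04 = 174449.73
Import duty = 174449.73 × 22.2% = 38727.84
Buyer bears (B): 1566.87 + 170.77 + 287.14 + 2600.50 + 471.04 + 833.76 + 499.19 + 173.01 = 6602.28
Landed cost (B) = invoice 169353.41 + 6602.28 + duty 38727.84 = 214683.53
Difference = |222858.27 − 214683.53| = 8174.74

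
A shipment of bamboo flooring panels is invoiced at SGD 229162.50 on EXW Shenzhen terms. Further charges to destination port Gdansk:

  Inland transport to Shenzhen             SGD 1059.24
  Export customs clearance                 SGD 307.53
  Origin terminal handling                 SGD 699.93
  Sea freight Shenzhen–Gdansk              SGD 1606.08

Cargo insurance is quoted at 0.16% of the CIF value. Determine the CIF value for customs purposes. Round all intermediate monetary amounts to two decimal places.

CIF value: SGD 233208.41

Let C be the CIF value. C = EXW price + pre-shipment costs + freight + 0.16% × C
C − 0.16% × C = 229162.50 + 1059.24 + 307.53 + 699.93 + 1606.08
0.9984 × C = 232835.28
C = 232835.28 / 0.9984 = 233208.41
Insurance premium = 0.16% × 233208.41 = 373.13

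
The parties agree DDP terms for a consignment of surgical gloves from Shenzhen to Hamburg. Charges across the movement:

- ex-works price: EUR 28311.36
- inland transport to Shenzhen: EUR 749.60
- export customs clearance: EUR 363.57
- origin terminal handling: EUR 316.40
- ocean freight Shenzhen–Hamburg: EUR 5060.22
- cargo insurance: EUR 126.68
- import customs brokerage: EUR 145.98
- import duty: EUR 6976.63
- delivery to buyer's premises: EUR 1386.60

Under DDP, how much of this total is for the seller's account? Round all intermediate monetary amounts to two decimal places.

Seller's account: EUR 43437.04

DDP: the seller bears all costs including import duty.
Seller's account: goods 28311.36 + inland to port 749.60 + export clearance 363.57 + origin terminal 316.40 + freight 5060.22 + insurance 126.68 + brokerage 145.98 + duty 6976.63 + delivery 1386.60 = 43437.04
Buyer's account: 0.00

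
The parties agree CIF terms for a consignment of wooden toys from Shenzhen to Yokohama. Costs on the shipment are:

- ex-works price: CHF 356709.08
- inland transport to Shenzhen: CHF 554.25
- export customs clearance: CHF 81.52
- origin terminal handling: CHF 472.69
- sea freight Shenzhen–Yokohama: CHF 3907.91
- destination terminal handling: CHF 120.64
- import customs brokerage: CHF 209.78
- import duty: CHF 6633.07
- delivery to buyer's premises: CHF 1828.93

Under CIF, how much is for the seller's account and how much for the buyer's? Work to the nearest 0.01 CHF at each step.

CIF: the seller pays costs through ocean freight and marine insurance to the destination port.
Seller's account: goods 356709.08 + inland to port 554.25 + export clearance 81.52 + origin terminal 472.69 + freight 3907.91 = 361725.45
Buyer's account: destination terminal 120.64 + brokerage 209.78 + duty 6633.07 + delivery 1828.93 = 8792.42

Seller: CHF 361725.45; buyer: CHF 8792.42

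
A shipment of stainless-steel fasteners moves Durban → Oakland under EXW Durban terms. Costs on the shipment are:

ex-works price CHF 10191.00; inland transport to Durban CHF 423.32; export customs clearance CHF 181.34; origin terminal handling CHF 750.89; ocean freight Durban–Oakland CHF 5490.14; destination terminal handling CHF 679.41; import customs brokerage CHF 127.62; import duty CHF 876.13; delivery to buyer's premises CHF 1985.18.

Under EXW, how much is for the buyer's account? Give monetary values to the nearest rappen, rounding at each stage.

EXW: the seller makes goods available at their premises; the buyer bears all onward costs.
Seller's account: goods 10191.00 = 10191.00
Buyer's account: inland to port 423.32 + export clearance 181.34 + origin terminal 750.89 + freight 5490.14 + destination terminal 679.41 + brokerage 127.62 + duty 876.13 + delivery 1985.18 = 10514.03

Buyer's account: CHF 10514.03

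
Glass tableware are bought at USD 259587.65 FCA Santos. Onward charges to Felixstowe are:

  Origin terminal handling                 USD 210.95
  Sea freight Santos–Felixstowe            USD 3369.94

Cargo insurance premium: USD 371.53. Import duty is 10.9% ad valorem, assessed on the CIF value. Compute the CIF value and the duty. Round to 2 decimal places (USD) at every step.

CIF value: USD 263540.07; import duty: USD 28725.87

CIF = FCA price + pre-shipment costs + freight + insurance
CIF = 259587.65 + 210.95 + 3369.94 + 371.53 = 263540.07
Import duty = 263540.07 × 10.9% = 28725.87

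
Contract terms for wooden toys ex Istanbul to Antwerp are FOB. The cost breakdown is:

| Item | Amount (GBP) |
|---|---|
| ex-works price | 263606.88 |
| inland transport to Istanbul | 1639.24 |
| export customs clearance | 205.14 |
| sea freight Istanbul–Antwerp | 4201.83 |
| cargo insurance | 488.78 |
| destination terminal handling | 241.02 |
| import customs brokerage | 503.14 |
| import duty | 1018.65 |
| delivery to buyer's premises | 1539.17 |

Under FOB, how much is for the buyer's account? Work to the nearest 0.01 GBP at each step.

FOB: the seller bears costs until goods are on board at the origin port; the buyer bears freight, insurance and all costs thereafter.
Seller's account: goods 263606.88 + inland to port 1639.24 + export clearance 205.14 = 265451.26
Buyer's account: freight 4201.83 + insurance 488.78 + destination terminal 241.02 + brokerage 503.14 + duty 1018.65 + delivery 1539.17 = 7992.59

Buyer's account: GBP 7992.59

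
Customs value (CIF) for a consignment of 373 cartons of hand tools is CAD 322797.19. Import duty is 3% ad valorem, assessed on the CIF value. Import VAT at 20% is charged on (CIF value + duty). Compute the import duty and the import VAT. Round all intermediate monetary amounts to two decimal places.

Import duty: CAD 9683.92; import VAT: CAD 66496.22

Import duty = 322797.19 × 3% = 9683.92
VAT base = CIF + duty = 322797.19 + 9683.92 = 332481.11
Import VAT = 332481.11 × 20% = 66496.22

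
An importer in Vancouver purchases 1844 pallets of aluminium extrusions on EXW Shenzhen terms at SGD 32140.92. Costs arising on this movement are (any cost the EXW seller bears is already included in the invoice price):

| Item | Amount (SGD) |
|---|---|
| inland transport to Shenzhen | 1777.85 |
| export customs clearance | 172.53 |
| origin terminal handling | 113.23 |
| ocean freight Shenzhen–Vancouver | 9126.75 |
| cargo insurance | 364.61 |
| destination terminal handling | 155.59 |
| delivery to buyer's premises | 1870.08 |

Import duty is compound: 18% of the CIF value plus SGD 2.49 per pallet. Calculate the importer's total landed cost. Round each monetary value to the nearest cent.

EXW: the seller makes goods available at their premises; the buyer bears all onward costs.
CIF value = EXW price + inland to port + export clearance + origin terminal + freight + insurance = 32140.92 + 1777.85 + 172.53 + 113.23 + 9126.75 + 364.61 = 43695.89
Ad valorem component: 43695.89 × 18% = 7865.26
Specific component: 1844 × 2.49 = 4591.56
Import duty = 7865.26 + 4591.56 = 12456.82
Buyer bears: inland to port 1777.85 + export clearance 172.53 + origin terminal 113.23 + freight 9126.75 + insurance 364.61 + destination terminal 155.59 + delivery 1870.08 + duty 12456.82 = 26037.46
Landed cost = invoice 32140.92 + 26037.46 = 58178.38

Total landed cost: SGD 58178.38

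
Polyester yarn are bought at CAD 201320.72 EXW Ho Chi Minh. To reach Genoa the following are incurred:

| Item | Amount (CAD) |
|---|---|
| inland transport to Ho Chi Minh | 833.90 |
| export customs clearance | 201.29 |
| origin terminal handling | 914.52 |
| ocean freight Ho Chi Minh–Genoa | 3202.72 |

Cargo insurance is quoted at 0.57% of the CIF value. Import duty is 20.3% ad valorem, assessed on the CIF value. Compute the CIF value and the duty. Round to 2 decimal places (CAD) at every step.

CIF value: CAD 207656.79; import duty: CAD 42154.33

Let C be the CIF value. C = EXW price + pre-shipment costs + freight + 0.57% × C
C − 0.57% × C = 201320.72 + 833.90 + 201.29 + 914.52 + 3202.72
0.9943 × C = 206473.15
C = 206473.15 / 0.9943 = 207656.79
Insurance premium = 0.57% × 207656.79 = 1183.64
Import duty = 207656.79 × 20.3% = 42154.33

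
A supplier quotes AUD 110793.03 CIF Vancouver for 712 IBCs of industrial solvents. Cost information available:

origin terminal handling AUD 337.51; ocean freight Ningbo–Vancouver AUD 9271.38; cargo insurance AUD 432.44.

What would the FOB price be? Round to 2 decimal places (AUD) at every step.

FOB price: AUD 101089.21

Not relevant to the conversion: origin terminal — on the seller under both CIF and FOB; already in the CIF price and stays in the FOB price.
From CIF to FOB, the seller no longer bears: freight, insurance.
FOB price = 110793.03 − 9271.38 − 432.44 = 101089.21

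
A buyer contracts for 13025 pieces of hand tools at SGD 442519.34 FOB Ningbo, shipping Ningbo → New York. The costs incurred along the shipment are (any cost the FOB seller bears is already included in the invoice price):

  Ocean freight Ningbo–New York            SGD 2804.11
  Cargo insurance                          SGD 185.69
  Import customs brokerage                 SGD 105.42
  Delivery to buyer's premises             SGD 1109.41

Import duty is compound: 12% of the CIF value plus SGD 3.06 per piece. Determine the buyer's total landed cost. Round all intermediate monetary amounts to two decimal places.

Total landed cost: SGD 540041.57

FOB: the seller bears costs until goods are on board at the origin port; the buyer bears freight, insurance and all costs thereafter.
CIF value = FOB price + freight + insurance = 442519.34 + 2804.11 + 185.69 = 445509.14
Ad valorem component: 445509.14 × 12% = 53461.10
Specific component: 13025 × 3.06 = 39856.50
Import duty = 53461.10 + 39856.50 = 93317.60
Buyer bears: freight 2804.11 + insurance 185.69 + brokerage 105.42 + delivery 1109.41 + duty 93317.60 = 97522.23
Landed cost = invoice 442519.34 + 97522.23 = 540041.57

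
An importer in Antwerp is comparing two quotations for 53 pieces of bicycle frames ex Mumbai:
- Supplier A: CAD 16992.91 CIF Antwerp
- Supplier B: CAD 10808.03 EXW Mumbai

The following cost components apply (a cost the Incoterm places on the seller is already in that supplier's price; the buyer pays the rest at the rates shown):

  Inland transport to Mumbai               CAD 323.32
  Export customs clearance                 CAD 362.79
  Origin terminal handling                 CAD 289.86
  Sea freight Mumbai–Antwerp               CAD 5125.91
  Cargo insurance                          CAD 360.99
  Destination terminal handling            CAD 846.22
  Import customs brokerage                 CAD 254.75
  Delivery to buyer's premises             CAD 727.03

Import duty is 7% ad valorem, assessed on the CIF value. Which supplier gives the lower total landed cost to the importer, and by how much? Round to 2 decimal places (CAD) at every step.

Supplier A is cheaper by CAD 297.45

Supplier A (CIF):
The CIF price already equals the CIF value: 16992.91
Import duty = 16992.91 × 7% = 1189.50
Buyer bears (A): 846.22 + 254.75 + 727.03 = 1828.00
Landed cost (A) = invoice 16992.91 + 1828.00 + duty 1189.50 = 20010.41
Supplier B (EXW):
CIF value = EXW price + inland to port + export clearance + origin terminal + freight + insurance = 10808.03 + 323.32 + 362.79 + 289.86 + 5125.91 + 360.99 = 17270.90
Import duty = 17270.90 × 7% = 1208.96
Buyer bears (B): 323.32 + 362.79 + 289.86 + 5125.91 + 360.99 + 846.22 + 254.75 + 727.03 = 8290.87
Landed cost (B) = invoice 10808.03 + 8290.87 + duty 1208.96 = 20307.86
Difference = |20010.41 − 20307.86| = 297.45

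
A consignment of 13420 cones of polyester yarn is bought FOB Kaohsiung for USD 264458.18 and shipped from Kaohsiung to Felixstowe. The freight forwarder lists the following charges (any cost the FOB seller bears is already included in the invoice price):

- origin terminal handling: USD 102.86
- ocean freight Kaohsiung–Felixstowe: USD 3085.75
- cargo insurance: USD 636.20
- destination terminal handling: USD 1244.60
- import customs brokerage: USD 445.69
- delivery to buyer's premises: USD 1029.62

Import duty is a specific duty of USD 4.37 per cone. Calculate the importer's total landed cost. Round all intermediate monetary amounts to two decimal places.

Total landed cost: USD 329545.44

FOB: the seller bears costs until goods are on board at the origin port; the buyer bears freight, insurance and all costs thereafter.
Already in the invoice (seller's account under FOB): origin terminal — exclude.
CIF value = FOB price + freight + insurance = 264458.18 + 3085.75 + 636.20 = 268180.13
Import duty = 13420 × 4.37 = 58645.40
Buyer bears: freight 3085.75 + insurance 636.20 + destination terminal 1244.60 + brokerage 445.69 + delivery 1029.62 + duty 58645.40 = 65087.26
Landed cost = invoice 264458.18 + 65087.26 = 329545.44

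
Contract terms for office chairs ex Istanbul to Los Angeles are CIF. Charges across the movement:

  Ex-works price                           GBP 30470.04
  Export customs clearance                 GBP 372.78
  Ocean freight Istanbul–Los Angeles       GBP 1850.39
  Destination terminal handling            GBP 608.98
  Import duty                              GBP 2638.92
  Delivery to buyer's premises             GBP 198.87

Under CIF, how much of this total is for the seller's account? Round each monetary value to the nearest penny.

CIF: the seller pays costs through ocean freight and marine insurance to the destination port.
Seller's account: goods 30470.04 + export clearance 372.78 + freight 1850.39 = 32693.21
Buyer's account: destination terminal 608.98 + duty 2638.92 + delivery 198.87 = 3446.77

Seller's account: GBP 32693.21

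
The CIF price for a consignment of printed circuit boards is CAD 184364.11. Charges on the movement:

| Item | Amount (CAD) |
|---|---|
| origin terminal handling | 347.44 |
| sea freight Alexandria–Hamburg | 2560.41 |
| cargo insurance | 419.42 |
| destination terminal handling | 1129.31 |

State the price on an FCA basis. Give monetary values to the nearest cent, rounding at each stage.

Not relevant to the conversion: destination terminal — on the buyer under both terms; not part of either seller's price.
From CIF to FCA, the seller no longer bears: origin terminal, freight, insurance.
FCA price = 184364.11 − 347.44 − 2560.41 − 419.42 = 181036.84

FCA price: CAD 181036.84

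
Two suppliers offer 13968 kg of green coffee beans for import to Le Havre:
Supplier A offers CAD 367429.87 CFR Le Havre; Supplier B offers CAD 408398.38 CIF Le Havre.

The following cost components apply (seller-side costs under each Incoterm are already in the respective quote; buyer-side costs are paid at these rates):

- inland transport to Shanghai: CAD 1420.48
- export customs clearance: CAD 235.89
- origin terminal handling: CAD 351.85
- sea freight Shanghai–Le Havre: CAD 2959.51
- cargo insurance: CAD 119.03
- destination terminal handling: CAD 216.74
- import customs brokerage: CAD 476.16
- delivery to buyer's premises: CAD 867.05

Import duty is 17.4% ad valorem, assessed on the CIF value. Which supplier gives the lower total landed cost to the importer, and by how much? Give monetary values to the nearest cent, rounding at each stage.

Supplier A is cheaper by CAD 47957.29

Supplier A (CFR):
CIF value = CFR price + insurance = 367429.87 + 119.03 = 367548.90
Import duty = 367548.90 × 17.4% = 63953.51
Buyer bears (A): 119.03 + 216.74 + 476.16 + 867.05 = 1678.98
Landed cost (A) = invoice 367429.87 + 1678.98 + duty 63953.51 = 433062.36
Supplier B (CIF):
The CIF price already equals the CIF value: 408398.38
Import duty = 408398.38 × 17.4% = 71061.32
Buyer bears (B): 216.74 + 476.16 + 867.05 = 1559.95
Landed cost (B) = invoice 408398.38 + 1559.95 + duty 71061.32 = 481019.65
Difference = |433062.36 − 481019.65| = 47957.29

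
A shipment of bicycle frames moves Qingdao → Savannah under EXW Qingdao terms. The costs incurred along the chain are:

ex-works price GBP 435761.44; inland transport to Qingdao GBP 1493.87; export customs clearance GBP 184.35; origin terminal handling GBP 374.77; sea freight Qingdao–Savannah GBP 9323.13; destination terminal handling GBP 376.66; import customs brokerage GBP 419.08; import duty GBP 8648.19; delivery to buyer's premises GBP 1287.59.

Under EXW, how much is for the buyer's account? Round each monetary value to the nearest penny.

Buyer's account: GBP 22107.64

EXW: the seller makes goods available at their premises; the buyer bears all onward costs.
Seller's account: goods 435761.44 = 435761.44
Buyer's account: inland to port 1493.87 + export clearance 184.35 + origin terminal 374.77 + freight 9323.13 + destination terminal 376.66 + brokerage 419.08 + duty 8648.19 + delivery 1287.59 = 22107.64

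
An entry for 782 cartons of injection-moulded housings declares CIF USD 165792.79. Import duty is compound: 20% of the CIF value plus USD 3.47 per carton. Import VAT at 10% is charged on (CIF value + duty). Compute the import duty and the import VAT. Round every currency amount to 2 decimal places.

Ad valorem component: 165792.79 × 20% = 33158.56
Specific component: 782 × 3.47 = 2713.54
Import duty = 33158.56 + 2713.54 = 35872.10
VAT base = CIF + duty = 165792.79 + 35872.10 = 201664.89
Import VAT = 201664.89 × 10% = 20166.49

Import duty: USD 35872.10; import VAT: USD 20166.49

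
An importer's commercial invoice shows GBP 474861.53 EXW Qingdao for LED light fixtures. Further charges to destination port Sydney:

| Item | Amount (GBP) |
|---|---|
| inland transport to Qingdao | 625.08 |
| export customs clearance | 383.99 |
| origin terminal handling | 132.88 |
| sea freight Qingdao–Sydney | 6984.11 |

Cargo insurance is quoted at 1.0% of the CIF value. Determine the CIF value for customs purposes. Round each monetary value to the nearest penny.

Let C be the CIF value. C = EXW price + pre-shipment costs + freight + 1.0% × C
C − 1.0% × C = 474861.53 + 625.08 + 383.99 + 132.88 + 6984.11
0.99 × C = 482987.59
C = 482987.59 / 0.99 = 487866.25
Insurance premium = 1.0% × 487866.25 = 4878.66

CIF value: GBP 487866.25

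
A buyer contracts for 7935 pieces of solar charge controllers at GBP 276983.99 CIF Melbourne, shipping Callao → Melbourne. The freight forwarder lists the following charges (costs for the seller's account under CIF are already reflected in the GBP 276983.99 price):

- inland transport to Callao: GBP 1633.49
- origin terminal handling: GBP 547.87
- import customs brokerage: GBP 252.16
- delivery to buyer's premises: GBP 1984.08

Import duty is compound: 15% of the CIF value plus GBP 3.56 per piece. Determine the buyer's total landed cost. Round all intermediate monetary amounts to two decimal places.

CIF: the seller pays costs through ocean freight and marine insurance to the destination port.
Already in the invoice (seller's account under CIF): inland to port, origin terminal — exclude.
The CIF price already equals the CIF value: 276983.99
Ad valorem component: 276983.99 × 15% = 41547.60
Specific component: 7935 × 3.56 = 28248.60
Import duty = 41547.60 + 28248.60 = 69796.20
Buyer bears: brokerage 252.16 + delivery 1984.08 + duty 69796.20 = 72032.44
Landed cost = invoice 276983.99 + 72032.44 = 349016.43

Total landed cost: GBP 349016.43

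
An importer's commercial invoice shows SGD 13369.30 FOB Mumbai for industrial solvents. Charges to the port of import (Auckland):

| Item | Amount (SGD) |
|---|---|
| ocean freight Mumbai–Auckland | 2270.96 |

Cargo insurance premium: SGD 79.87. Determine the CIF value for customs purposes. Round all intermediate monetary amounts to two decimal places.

CIF value: SGD 15720.13

CIF = FOB price + freight + insurance
CIF = 13369.30 + 2270.96 + 79.87 = 15720.13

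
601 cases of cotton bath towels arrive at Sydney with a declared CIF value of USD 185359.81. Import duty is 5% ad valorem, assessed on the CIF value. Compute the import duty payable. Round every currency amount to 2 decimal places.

Import duty: USD 9267.99

Import duty = 185359.81 × 5% = 9267.99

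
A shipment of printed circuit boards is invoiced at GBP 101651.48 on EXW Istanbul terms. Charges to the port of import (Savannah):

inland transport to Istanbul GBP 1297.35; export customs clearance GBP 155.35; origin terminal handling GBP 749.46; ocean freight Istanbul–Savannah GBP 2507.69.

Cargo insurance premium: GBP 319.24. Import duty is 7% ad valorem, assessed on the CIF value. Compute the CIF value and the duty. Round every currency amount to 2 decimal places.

CIF value: GBP 106680.57; import duty: GBP 7467.64

CIF = EXW price + pre-shipment costs + freight + insurance
CIF = 101651.48 + 1297.35 + 155.35 + 749.46 + 2507.69 + 319.24 = 106680.57
Import duty = 106680.57 × 7% = 7467.64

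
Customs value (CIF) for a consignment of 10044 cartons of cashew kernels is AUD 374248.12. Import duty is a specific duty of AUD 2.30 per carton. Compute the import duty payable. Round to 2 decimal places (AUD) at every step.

Import duty: AUD 23101.20

Import duty = 10044 × 2.30 = 23101.20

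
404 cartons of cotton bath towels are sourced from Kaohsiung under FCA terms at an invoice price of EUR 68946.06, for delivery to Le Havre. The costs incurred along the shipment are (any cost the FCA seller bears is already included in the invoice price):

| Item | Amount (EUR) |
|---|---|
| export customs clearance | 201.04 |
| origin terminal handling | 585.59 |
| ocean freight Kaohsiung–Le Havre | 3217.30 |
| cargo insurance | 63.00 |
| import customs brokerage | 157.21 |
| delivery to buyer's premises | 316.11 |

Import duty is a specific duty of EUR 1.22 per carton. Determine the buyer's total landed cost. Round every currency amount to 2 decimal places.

FCA: the seller delivers export-cleared goods to the carrier; the buyer bears costs from that point.
Already in the invoice (seller's account under FCA): export clearance — exclude.
CIF value = FCA price + origin terminal + freight + insurance = 68946.06 + 585.59 + 3217.30 + 63.00 = 72811.95
Import duty = 404 × 1.22 = 492.88
Buyer bears: origin terminal 585.59 + freight 3217.30 + insurance 63.00 + brokerage 157.21 + delivery 316.11 + duty 492.88 = 4832.09
Landed cost = invoice 68946.06 + 4832.09 = 73778.15

Total landed cost: EUR 73778.15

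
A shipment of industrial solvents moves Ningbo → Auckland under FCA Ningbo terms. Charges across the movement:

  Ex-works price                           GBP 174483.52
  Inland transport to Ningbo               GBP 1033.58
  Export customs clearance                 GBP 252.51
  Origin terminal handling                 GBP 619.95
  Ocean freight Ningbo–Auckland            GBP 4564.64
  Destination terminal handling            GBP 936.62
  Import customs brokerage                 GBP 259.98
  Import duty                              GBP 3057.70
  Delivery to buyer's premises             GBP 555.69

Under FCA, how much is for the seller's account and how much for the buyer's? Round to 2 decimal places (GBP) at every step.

Seller: GBP 175769.61; buyer: GBP 9994.58

FCA: the seller delivers export-cleared goods to the carrier; the buyer bears costs from that point.
Seller's account: goods 174483.52 + inland to port 1033.58 + export clearance 252.51 = 175769.61
Buyer's account: origin terminal 619.95 + freight 4564.64 + destination terminal 936.62 + brokerage 259.98 + duty 3057.70 + delivery 555.69 = 9994.58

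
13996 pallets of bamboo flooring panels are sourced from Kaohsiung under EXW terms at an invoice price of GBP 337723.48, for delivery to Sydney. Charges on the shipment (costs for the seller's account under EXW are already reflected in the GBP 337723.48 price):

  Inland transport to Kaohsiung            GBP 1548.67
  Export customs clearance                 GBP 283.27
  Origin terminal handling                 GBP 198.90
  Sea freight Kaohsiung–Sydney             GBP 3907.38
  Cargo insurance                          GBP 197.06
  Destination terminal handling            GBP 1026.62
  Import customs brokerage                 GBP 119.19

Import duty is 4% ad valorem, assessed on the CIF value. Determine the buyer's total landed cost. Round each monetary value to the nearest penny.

Total landed cost: GBP 358758.92

EXW: the seller makes goods available at their premises; the buyer bears all onward costs.
CIF value = EXW price + inland to port + export clearance + origin terminal + freight + insurance = 337723.48 + 1548.67 + 283.27 + 198.90 + 3907.38 + 197.06 = 343858.76
Import duty = 343858.76 × 4% = 13754.35
Buyer bears: inland to port 1548.67 + export clearance 283.27 + origin terminal 198.90 + freight 3907.38 + insurance 197.06 + destination terminal 1026.62 + brokerage 119.19 + duty 13754.35 = 21035.44
Landed cost = invoice 337723.48 + 21035.44 = 358758.92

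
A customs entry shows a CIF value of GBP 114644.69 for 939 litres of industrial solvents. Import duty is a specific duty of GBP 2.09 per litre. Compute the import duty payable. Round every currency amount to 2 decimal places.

Import duty = 939 × 2.09 = 1962.51

Import duty: GBP 1962.51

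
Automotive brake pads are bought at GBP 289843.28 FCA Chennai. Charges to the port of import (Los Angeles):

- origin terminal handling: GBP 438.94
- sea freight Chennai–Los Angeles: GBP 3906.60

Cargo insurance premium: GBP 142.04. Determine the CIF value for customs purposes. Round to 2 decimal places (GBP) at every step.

CIF = FCA price + pre-shipment costs + freight + insurance
CIF = 289843.28 + 438.94 + 3906.60 + 142.04 = 294330.86

CIF value: GBP 294330.86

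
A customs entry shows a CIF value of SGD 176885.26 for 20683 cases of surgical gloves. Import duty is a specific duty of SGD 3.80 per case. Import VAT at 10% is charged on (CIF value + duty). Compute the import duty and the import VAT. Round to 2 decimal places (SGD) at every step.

Import duty: SGD 78595.40; import VAT: SGD 25548.07

Import duty = 20683 × 3.80 = 78595.40
VAT base = CIF + duty = 176885.26 + 78595.40 = 255480.66
Import VAT = 255480.66 × 10% = 25548.07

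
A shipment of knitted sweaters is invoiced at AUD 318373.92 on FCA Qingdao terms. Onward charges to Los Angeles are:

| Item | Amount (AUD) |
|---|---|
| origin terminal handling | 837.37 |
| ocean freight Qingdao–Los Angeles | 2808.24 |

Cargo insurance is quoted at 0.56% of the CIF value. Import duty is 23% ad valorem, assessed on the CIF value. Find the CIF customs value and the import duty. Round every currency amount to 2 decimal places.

CIF value: AUD 323832.99; import duty: AUD 74481.59

Let C be the CIF value. C = FCA price + pre-shipment costs + freight + 0.56% × C
C − 0.56% × C = 318373.92 + 837.37 + 2808.24
0.9944 × C = 322019.53
C = 322019.53 / 0.9944 = 323832.99
Insurance premium = 0.56% × 323832.99 = 1813.46
Import duty = 323832.99 × 23% = 74481.59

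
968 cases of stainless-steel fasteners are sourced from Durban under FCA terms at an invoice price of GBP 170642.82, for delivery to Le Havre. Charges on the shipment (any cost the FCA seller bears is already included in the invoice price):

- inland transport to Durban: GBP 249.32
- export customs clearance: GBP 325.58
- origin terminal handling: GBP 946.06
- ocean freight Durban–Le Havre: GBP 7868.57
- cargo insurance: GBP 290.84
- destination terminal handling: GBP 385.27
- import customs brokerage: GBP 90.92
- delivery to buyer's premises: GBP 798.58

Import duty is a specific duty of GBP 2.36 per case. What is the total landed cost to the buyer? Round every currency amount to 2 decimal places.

Total landed cost: GBP 183307.54

FCA: the seller delivers export-cleared goods to the carrier; the buyer bears costs from that point.
Already in the invoice (seller's account under FCA): inland to port, export clearance — exclude.
CIF value = FCA price + origin terminal + freight + insurance = 170642.82 + 946.06 + 7868.57 + 290.84 = 179748.29
Import duty = 968 × 2.36 = 2284.48
Buyer bears: origin terminal 946.06 + freight 7868.57 + insurance 290.84 + destination terminal 385.27 + brokerage 90.92 + delivery 798.58 + duty 2284.48 = 12664.72
Landed cost = invoice 170642.82 + 12664.72 = 183307.54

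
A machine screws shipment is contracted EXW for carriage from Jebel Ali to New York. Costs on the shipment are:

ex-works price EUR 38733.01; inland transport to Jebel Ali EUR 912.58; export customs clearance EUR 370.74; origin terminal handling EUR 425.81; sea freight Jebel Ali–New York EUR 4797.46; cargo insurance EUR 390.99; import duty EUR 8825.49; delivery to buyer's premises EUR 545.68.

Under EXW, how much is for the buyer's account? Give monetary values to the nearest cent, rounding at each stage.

EXW: the seller makes goods available at their premises; the buyer bears all onward costs.
Seller's account: goods 38733.01 = 38733.01
Buyer's account: inland to port 912.58 + export clearance 370.74 + origin terminal 425.81 + freight 4797.46 + insurance 390.99 + duty 8825.49 + delivery 545.68 = 16268.75

Buyer's account: EUR 16268.75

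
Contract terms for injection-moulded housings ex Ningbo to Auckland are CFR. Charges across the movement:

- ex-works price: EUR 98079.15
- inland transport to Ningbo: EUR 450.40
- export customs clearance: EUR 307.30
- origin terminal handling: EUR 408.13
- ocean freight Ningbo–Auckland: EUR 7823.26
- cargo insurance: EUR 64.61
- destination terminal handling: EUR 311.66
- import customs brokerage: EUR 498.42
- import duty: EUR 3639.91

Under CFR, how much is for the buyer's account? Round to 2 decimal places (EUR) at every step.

Buyer's account: EUR 4514.60

CFR: the seller pays costs through ocean freight to the destination port, but not insurance.
Seller's account: goods 98079.15 + inland to port 450.40 + export clearance 307.30 + origin terminal 408.13 + freight 7823.26 = 107068.24
Buyer's account: insurance 64.61 + destination terminal 311.66 + brokerage 498.42 + duty 3639.91 = 4514.60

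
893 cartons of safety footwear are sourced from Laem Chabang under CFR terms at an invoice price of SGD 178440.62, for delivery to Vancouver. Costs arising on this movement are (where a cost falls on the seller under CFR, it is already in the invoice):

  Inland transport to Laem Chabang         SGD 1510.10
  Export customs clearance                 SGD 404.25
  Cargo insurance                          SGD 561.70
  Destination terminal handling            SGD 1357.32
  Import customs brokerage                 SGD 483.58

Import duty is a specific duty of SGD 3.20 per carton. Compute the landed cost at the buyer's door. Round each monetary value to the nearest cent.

CFR: the seller pays costs through ocean freight to the destination port, but not insurance.
Already in the invoice (seller's account under CFR): inland to port, export clearance — exclude.
CIF value = CFR price + insurance = 178440.62 + 561.70 = 179002.32
Import duty = 893 × 3.20 = 2857.60
Buyer bears: insurance 561.70 + destination terminal 1357.32 + brokerage 483.58 + duty 2857.60 = 5260.20
Landed cost = invoice 178440.62 + 5260.20 = 183700.82

Total landed cost: SGD 183700.82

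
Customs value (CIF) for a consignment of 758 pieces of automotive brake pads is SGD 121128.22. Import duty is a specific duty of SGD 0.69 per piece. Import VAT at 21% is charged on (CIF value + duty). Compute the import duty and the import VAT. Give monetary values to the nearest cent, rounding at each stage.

Import duty = 758 × 0.69 = 523.02
VAT base = CIF + duty = 121128.22 + 523.02 = 121651.24
Import VAT = 121651.24 × 21% = 25546.76

Import duty: SGD 523.02; import VAT: SGD 25546.76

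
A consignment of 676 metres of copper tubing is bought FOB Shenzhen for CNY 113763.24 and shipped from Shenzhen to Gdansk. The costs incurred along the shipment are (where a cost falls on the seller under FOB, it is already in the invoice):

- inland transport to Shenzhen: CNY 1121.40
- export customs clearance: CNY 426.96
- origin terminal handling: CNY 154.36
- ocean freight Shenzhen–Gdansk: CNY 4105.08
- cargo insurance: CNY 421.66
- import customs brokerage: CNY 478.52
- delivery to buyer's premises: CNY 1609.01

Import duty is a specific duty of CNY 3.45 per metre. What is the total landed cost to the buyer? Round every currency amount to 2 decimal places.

FOB: the seller bears costs until goods are on board at the origin port; the buyer bears freight, insurance and all costs thereafter.
Already in the invoice (seller's account under FOB): inland to port, export clearance, origin terminal — exclude.
CIF value = FOB price + freight + insurance = 113763.24 + 4105.08 + 421.66 = 118289.98
Import duty = 676 × 3.45 = 2332.20
Buyer bears: freight 4105.08 + insurance 421.66 + brokerage 478.52 + delivery 1609.01 + duty 2332.20 = 8946.47
Landed cost = invoice 113763.24 + 8946.47 = 122709.71

Total landed cost: CNY 122709.71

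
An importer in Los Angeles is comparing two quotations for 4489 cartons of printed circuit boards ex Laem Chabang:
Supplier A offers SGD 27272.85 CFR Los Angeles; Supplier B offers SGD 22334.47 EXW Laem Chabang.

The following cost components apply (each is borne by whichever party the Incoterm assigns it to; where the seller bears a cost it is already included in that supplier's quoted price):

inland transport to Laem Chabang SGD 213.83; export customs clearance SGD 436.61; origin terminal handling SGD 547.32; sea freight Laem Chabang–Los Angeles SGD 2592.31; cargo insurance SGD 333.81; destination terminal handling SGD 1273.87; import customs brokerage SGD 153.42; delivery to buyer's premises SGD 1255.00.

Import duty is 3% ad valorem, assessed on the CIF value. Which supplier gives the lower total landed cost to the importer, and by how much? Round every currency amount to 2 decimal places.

Supplier A (CFR):
CIF value = CFR price + insurance = 27272.85 + 333.81 = 27606.66
Import duty = 27606.66 × 3% = 828.20
Buyer bears (A): 333.81 + 1273.87 + 153.42 + 1255.00 = 3016.10
Landed cost (A) = invoice 27272.85 + 3016.10 + duty 828.20 = 31117.15
Supplier B (EXW):
CIF value = EXW price + inland to port + export clearance + origin terminal + freight + insurance = 22334.47 + 213.83 + 436.61 + 547.32 + 2592.31 + 333.81 = 26458.35
Import duty = 26458.35 × 3% = 793.75
Buyer bears (B): 213.83 + 436.61 + 547.32 + 2592.31 + 333.81 + 1273.87 + 153.42 + 1255.00 = 6806.17
Landed cost (B) = invoice 22334.47 + 6806.17 + duty 793.75 = 29934.39
Difference = |31117.15 − 29934.39| = 1182.76

Supplier B is cheaper by SGD 1182.76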